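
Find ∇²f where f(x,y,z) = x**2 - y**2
0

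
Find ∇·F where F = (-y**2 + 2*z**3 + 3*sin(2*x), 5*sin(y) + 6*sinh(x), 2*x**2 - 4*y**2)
6*cos(2*x) + 5*cos(y)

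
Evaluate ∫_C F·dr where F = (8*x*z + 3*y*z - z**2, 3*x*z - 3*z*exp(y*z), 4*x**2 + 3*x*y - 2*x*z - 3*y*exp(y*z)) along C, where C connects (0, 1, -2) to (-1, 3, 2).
-3*exp(6) - 6 + 3*exp(-2)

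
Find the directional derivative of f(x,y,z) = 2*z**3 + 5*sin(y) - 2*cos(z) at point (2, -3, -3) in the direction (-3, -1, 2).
sqrt(14)*(-4*sin(3) - 5*cos(3) + 108)/14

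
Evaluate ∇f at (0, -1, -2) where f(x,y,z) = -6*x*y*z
(-12, 0, 0)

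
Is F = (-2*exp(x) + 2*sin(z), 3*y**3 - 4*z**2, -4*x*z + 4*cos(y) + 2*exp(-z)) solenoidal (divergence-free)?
No, ∇·F = -4*x + 9*y**2 - 2*exp(x) - 2*exp(-z)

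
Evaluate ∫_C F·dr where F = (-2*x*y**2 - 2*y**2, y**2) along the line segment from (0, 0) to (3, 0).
0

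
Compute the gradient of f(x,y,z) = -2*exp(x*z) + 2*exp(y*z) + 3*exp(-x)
(-2*z*exp(x*z) - 3*exp(-x), 2*z*exp(y*z), -2*x*exp(x*z) + 2*y*exp(y*z))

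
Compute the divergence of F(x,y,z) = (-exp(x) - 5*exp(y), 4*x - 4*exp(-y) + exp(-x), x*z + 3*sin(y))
x - exp(x) + 4*exp(-y)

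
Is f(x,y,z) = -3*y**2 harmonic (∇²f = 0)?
No, ∇²f = -6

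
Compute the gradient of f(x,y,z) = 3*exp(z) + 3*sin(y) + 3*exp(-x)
(-3*exp(-x), 3*cos(y), 3*exp(z))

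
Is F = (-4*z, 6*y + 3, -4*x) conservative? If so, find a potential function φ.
Yes, F is conservative. φ = -4*x*z + 3*y**2 + 3*y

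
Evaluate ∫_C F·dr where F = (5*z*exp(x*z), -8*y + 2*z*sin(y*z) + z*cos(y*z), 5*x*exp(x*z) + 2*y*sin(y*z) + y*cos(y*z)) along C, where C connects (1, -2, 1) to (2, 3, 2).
-20 - 5*E - 2*cos(6) + 2*cos(2) + sin(6) + sin(2) + 5*exp(4)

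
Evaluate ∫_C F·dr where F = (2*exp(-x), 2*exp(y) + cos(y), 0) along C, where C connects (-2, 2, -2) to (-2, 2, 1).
0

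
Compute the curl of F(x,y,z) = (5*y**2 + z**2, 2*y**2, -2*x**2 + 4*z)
(0, 4*x + 2*z, -10*y)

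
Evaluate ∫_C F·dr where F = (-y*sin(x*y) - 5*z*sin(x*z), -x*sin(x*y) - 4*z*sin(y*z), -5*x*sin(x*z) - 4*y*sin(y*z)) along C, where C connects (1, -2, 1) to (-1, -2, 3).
5*cos(3) - 5*cos(1) - 4*cos(2) + 4*cos(6)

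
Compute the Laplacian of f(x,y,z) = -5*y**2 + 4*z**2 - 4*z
-2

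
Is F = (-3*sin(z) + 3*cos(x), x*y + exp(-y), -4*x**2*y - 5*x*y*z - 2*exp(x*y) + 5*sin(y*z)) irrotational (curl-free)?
No, ∇×F = (-4*x**2 - 5*x*z - 2*x*exp(x*y) + 5*z*cos(y*z), 8*x*y + 5*y*z + 2*y*exp(x*y) - 3*cos(z), y)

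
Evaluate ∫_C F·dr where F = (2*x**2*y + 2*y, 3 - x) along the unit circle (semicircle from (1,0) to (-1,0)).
-7*pi/4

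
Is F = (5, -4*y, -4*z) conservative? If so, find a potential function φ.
Yes, F is conservative. φ = 5*x - 2*y**2 - 2*z**2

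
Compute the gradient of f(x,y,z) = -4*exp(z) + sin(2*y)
(0, 2*cos(2*y), -4*exp(z))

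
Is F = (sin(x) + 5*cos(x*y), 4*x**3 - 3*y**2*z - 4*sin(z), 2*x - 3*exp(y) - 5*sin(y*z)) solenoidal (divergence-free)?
No, ∇·F = -6*y*z - 5*y*sin(x*y) - 5*y*cos(y*z) + cos(x)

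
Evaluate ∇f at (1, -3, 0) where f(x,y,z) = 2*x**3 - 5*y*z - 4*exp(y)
(6, -4*exp(-3), 15)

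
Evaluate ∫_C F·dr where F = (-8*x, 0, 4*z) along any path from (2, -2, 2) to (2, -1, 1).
-6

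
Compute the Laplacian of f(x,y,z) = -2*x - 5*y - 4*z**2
-8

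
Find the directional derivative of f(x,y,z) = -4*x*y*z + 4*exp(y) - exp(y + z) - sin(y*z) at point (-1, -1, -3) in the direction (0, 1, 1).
sqrt(2)*(2*(-4 + cos(3))*exp(4) - 1 + 2*exp(3))*exp(-4)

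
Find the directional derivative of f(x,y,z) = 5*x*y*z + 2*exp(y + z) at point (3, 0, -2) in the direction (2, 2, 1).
-20 + 2*exp(-2)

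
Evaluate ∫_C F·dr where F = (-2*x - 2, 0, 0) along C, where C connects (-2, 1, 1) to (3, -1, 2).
-15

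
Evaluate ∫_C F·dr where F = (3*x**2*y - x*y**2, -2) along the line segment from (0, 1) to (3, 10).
-99/2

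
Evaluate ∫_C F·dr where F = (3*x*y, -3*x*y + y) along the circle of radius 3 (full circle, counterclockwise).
0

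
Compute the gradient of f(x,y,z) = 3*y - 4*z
(0, 3, -4)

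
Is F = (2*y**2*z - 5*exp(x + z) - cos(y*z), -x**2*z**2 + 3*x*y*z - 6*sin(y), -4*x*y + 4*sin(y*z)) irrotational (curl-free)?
No, ∇×F = (2*x**2*z - 3*x*y - 4*x + 4*z*cos(y*z), 2*y**2 + y*sin(y*z) + 4*y - 5*exp(x + z), -z*(2*x*z + y + sin(y*z)))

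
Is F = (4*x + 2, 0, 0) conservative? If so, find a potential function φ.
Yes, F is conservative. φ = 2*x*(x + 1)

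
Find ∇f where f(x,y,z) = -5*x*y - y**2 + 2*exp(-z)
(-5*y, -5*x - 2*y, -2*exp(-z))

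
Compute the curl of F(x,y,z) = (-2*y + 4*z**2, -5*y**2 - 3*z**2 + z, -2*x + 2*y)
(6*z + 1, 8*z + 2, 2)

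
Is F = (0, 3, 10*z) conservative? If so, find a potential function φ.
Yes, F is conservative. φ = 3*y + 5*z**2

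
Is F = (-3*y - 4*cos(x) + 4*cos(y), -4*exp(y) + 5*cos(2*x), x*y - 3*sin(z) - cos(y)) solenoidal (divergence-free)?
No, ∇·F = -4*exp(y) + 4*sin(x) - 3*cos(z)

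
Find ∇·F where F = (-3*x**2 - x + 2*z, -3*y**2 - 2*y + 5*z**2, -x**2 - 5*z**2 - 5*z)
-6*x - 6*y - 10*z - 8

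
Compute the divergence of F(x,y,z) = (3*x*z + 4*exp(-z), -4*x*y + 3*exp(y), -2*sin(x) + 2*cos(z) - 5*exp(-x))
-4*x + 3*z + 3*exp(y) - 2*sin(z)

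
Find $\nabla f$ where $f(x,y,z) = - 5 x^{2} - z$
(-10*x, 0, -1)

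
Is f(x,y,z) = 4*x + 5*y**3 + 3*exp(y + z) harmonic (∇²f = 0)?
No, ∇²f = 30*y + 6*exp(y + z)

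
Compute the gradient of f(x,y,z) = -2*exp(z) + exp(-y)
(0, -exp(-y), -2*exp(z))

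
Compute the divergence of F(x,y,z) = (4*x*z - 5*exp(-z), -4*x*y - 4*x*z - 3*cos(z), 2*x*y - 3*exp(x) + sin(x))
-4*x + 4*z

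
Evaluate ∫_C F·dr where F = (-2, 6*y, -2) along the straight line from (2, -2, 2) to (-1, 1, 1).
-1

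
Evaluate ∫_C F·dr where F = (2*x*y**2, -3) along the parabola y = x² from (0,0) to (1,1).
-8/3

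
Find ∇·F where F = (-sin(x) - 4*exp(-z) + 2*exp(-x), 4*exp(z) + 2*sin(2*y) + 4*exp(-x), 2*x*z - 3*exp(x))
2*x - cos(x) + 4*cos(2*y) - 2*exp(-x)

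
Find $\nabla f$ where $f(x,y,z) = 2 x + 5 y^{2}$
(2, 10*y, 0)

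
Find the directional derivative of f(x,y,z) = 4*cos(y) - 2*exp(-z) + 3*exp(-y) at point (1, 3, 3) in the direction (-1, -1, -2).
sqrt(6)*(-1 + 4*exp(3)*sin(3))*exp(-3)/6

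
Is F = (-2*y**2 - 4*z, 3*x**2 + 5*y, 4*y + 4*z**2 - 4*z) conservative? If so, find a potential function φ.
No, ∇×F = (4, -4, 6*x + 4*y) ≠ 0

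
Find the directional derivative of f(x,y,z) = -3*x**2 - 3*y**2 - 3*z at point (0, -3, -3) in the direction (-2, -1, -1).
-5*sqrt(6)/2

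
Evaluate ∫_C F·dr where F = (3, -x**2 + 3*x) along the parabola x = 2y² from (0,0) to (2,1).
36/5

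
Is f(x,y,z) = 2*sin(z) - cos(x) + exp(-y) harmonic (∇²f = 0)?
No, ∇²f = -2*sin(z) + cos(x) + exp(-y)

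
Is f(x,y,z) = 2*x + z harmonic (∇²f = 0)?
Yes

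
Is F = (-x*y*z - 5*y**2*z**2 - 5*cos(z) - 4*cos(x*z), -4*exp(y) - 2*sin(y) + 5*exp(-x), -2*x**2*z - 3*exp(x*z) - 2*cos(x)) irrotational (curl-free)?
No, ∇×F = (0, -x*y + 4*x*z + 4*x*sin(x*z) - 10*y**2*z + 3*z*exp(x*z) - 2*sin(x) + 5*sin(z), x*z + 10*y*z**2 - 5*exp(-x))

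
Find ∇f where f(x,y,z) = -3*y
(0, -3, 0)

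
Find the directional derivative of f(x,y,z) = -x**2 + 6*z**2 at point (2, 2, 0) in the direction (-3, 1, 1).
12*sqrt(11)/11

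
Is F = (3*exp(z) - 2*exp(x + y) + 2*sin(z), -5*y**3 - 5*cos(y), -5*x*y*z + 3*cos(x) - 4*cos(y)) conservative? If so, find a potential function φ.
No, ∇×F = (-5*x*z + 4*sin(y), 5*y*z + 3*exp(z) + 3*sin(x) + 2*cos(z), 2*exp(x + y)) ≠ 0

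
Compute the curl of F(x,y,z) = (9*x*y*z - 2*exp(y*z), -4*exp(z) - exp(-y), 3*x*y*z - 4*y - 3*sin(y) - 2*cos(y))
(3*x*z + 4*exp(z) + 2*sin(y) - 3*cos(y) - 4, y*(9*x - 3*z - 2*exp(y*z)), z*(-9*x + 2*exp(y*z)))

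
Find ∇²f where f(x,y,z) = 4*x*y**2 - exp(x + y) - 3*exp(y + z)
8*x - 2*exp(x + y) - 6*exp(y + z)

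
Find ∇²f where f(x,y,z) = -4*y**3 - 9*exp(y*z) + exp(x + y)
-9*y**2*exp(y*z) - 24*y - 9*z**2*exp(y*z) + 2*exp(x + y)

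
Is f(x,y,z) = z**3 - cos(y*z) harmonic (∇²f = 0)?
No, ∇²f = y**2*cos(y*z) + z**2*cos(y*z) + 6*z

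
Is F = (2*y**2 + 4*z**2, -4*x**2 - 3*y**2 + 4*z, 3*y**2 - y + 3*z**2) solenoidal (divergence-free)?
No, ∇·F = -6*y + 6*z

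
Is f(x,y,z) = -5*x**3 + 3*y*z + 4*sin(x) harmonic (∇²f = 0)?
No, ∇²f = -30*x - 4*sin(x)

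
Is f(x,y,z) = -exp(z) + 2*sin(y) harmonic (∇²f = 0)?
No, ∇²f = -exp(z) - 2*sin(y)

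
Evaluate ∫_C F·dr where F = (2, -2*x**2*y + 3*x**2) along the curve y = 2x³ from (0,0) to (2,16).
-3244/5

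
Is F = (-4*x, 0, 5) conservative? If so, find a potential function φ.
Yes, F is conservative. φ = -2*x**2 + 5*z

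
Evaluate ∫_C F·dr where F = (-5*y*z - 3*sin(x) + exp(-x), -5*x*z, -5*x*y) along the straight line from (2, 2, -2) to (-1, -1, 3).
-55 - E + exp(-2) - 3*cos(2) + 3*cos(1)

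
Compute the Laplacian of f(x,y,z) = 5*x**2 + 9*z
10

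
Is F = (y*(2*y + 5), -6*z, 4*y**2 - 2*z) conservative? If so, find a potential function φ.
No, ∇×F = (8*y + 6, 0, -4*y - 5) ≠ 0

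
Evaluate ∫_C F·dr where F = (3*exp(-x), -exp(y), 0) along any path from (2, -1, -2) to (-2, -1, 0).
-6*sinh(2)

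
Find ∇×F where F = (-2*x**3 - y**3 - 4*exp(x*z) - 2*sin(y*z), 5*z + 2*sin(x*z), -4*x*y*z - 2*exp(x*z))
(-4*x*z - 2*x*cos(x*z) - 5, -4*x*exp(x*z) + 4*y*z - 2*y*cos(y*z) + 2*z*exp(x*z), 3*y**2 + 2*z*cos(x*z) + 2*z*cos(y*z))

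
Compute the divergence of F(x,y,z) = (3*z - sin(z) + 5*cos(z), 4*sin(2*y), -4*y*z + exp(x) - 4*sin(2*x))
-4*y + 8*cos(2*y)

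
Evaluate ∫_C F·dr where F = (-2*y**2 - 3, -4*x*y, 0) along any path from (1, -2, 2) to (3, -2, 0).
-22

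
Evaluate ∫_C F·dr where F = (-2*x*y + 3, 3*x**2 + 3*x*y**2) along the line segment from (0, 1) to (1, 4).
183/4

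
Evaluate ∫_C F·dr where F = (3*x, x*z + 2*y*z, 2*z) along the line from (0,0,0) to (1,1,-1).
3/2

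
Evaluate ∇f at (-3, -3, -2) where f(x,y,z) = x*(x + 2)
(-4, 0, 0)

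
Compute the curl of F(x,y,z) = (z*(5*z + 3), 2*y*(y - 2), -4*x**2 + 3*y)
(3, 8*x + 10*z + 3, 0)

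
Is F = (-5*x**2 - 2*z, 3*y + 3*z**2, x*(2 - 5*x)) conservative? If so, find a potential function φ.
No, ∇×F = (-6*z, 10*x - 4, 0) ≠ 0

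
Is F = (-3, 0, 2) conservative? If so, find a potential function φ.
Yes, F is conservative. φ = -3*x + 2*z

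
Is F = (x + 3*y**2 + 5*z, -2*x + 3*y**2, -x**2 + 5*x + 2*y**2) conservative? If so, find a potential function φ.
No, ∇×F = (4*y, 2*x, -6*y - 2) ≠ 0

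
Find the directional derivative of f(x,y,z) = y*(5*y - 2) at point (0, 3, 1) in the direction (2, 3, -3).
42*sqrt(22)/11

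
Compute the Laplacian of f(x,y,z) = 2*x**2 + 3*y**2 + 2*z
10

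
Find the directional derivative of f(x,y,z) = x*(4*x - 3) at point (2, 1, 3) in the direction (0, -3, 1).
0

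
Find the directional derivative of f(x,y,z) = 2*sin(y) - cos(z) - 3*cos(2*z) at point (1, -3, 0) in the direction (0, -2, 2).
-sqrt(2)*cos(3)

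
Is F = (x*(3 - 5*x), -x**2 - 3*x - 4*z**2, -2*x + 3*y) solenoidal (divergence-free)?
No, ∇·F = 3 - 10*x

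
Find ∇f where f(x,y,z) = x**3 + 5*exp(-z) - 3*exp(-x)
(3*x**2 + 3*exp(-x), 0, -5*exp(-z))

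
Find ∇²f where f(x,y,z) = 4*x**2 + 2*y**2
12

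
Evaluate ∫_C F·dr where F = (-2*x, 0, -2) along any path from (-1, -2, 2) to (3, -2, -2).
0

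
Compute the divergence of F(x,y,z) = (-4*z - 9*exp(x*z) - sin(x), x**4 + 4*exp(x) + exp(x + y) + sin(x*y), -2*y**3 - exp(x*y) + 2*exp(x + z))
x*cos(x*y) - 9*z*exp(x*z) + exp(x + y) + 2*exp(x + z) - cos(x)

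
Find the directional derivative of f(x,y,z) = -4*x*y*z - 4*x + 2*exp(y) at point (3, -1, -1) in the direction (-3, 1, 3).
2*sqrt(19)*(1 + 36*E)*exp(-1)/19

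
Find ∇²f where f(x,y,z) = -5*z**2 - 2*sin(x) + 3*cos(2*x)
2*sin(x) - 12*cos(2*x) - 10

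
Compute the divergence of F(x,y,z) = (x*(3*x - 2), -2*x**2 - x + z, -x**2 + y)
6*x - 2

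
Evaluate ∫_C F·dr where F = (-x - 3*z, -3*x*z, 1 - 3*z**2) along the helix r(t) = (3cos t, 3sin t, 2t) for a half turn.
pi*(-16*pi**2 - 27*pi + 40)/2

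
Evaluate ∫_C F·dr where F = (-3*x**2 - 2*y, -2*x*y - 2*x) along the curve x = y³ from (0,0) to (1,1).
-17/5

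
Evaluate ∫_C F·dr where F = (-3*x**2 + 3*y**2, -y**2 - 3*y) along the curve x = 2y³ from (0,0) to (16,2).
-59842/15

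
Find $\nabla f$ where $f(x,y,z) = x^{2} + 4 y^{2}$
(2*x, 8*y, 0)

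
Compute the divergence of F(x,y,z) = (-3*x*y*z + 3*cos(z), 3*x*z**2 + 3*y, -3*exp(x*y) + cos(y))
-3*y*z + 3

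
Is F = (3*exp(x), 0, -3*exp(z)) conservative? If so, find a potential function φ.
Yes, F is conservative. φ = 3*exp(x) - 3*exp(z)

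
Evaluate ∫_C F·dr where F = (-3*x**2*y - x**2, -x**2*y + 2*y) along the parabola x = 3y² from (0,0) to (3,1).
-457/14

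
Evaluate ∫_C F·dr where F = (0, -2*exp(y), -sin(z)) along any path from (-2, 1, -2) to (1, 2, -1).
-2*exp(2) - cos(2) + cos(1) + 2*E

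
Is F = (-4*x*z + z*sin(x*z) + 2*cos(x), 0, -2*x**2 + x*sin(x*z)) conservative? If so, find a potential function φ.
Yes, F is conservative. φ = -2*x**2*z + 2*sin(x) - cos(x*z)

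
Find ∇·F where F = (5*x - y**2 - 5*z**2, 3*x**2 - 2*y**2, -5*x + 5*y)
5 - 4*y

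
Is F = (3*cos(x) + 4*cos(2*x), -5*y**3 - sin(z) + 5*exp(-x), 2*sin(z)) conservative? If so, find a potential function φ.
No, ∇×F = (cos(z), 0, -5*exp(-x)) ≠ 0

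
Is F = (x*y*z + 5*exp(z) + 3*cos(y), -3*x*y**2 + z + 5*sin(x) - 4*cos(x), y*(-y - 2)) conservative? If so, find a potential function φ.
No, ∇×F = (-2*y - 3, x*y + 5*exp(z), -x*z - 3*y**2 + 4*sin(x) + 3*sin(y) + 5*cos(x)) ≠ 0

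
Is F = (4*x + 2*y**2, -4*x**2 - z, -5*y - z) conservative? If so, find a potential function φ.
No, ∇×F = (-4, 0, -8*x - 4*y) ≠ 0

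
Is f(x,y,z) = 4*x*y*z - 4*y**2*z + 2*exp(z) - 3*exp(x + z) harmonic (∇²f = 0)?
No, ∇²f = -8*z + 2*exp(z) - 6*exp(x + z)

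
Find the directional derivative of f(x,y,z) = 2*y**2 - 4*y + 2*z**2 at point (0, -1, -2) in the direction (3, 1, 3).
-32*sqrt(19)/19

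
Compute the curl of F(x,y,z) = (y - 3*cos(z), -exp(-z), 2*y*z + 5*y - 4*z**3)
(2*z + 5 - exp(-z), 3*sin(z), -1)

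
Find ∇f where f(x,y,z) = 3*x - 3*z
(3, 0, -3)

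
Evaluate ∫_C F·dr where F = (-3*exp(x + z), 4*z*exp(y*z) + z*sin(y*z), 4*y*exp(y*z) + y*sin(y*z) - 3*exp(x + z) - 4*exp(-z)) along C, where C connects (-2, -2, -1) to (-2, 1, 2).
-4*E - 3 + 3*exp(-3) + 4*exp(-2)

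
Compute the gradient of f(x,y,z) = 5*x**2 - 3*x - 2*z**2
(10*x - 3, 0, -4*z)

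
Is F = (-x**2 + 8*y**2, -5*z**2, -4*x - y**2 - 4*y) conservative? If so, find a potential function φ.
No, ∇×F = (-2*y + 10*z - 4, 4, -16*y) ≠ 0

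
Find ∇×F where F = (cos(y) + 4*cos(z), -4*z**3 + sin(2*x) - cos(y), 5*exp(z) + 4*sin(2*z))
(12*z**2, -4*sin(z), sin(y) + 2*cos(2*x))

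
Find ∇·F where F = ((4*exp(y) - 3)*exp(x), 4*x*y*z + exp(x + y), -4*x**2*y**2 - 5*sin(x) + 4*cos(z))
4*x*z - 3*exp(x) + 5*exp(x + y) - 4*sin(z)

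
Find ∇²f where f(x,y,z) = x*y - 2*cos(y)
2*cos(y)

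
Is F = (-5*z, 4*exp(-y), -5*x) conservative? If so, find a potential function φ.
Yes, F is conservative. φ = -5*x*z - 4*exp(-y)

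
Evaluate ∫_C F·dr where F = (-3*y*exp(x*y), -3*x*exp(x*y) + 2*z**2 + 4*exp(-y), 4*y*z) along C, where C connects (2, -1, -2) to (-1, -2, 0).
-7*exp(2) + 3*exp(-2) + 8 + 4*E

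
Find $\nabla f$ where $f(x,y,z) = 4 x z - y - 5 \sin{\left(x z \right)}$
(z*(4 - 5*cos(x*z)), -1, x*(4 - 5*cos(x*z)))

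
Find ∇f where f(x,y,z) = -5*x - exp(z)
(-5, 0, -exp(z))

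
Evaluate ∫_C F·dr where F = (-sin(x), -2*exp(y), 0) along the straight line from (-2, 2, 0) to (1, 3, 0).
-2*exp(3) - cos(2) + cos(1) + 2*exp(2)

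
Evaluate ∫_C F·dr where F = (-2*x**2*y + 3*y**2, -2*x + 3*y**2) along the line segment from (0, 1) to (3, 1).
-9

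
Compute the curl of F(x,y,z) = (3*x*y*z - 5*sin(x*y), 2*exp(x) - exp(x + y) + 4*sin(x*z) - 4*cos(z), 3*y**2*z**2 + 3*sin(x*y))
(3*x*cos(x*y) - 4*x*cos(x*z) + 6*y*z**2 - 4*sin(z), 3*y*(x - cos(x*y)), -3*x*z + 5*x*cos(x*y) + 4*z*cos(x*z) + 2*exp(x) - exp(x + y))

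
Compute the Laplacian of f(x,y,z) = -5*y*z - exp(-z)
-exp(-z)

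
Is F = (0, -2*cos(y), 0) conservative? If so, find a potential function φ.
Yes, F is conservative. φ = -2*sin(y)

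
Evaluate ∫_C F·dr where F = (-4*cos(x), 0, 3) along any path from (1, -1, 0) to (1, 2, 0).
0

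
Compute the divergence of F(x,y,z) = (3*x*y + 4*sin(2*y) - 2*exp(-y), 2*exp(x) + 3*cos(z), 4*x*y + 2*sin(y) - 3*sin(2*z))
3*y - 6*cos(2*z)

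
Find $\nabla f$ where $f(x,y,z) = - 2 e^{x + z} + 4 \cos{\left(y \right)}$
(-2*exp(x + z), -4*sin(y), -2*exp(x + z))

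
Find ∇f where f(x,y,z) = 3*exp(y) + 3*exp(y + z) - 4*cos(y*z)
(0, 4*z*sin(y*z) + 3*exp(y) + 3*exp(y + z), 4*y*sin(y*z) + 3*exp(y + z))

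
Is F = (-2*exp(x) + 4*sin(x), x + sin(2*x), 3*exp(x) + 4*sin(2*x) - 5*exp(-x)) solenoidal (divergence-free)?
No, ∇·F = -2*exp(x) + 4*cos(x)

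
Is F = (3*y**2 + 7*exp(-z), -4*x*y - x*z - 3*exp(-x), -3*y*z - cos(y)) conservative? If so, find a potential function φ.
No, ∇×F = (x - 3*z + sin(y), -7*exp(-z), -10*y - z + 3*exp(-x)) ≠ 0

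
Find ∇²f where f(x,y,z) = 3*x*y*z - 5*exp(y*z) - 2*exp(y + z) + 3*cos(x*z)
-3*x**2*cos(x*z) - 5*y**2*exp(y*z) - 5*z**2*exp(y*z) - 3*z**2*cos(x*z) - 4*exp(y + z)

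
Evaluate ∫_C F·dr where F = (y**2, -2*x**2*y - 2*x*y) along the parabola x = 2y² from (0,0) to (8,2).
-256/3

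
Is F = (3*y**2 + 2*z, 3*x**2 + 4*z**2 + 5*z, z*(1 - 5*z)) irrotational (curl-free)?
No, ∇×F = (-8*z - 5, 2, 6*x - 6*y)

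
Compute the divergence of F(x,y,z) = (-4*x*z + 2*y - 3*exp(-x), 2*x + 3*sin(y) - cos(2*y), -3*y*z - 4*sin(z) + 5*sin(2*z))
-3*y - 4*z + 2*sin(2*y) + 3*cos(y) - 4*cos(z) + 10*cos(2*z) + 3*exp(-x)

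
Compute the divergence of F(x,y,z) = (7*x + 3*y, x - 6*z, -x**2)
7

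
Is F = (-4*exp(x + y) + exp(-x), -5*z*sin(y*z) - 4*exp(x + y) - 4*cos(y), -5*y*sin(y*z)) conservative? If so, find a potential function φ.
Yes, F is conservative. φ = -4*exp(x + y) - 4*sin(y) + 5*cos(y*z) - exp(-x)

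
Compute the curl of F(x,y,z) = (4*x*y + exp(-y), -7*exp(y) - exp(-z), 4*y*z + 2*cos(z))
(4*z - exp(-z), 0, -4*x + exp(-y))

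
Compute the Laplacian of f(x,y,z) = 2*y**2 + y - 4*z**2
-4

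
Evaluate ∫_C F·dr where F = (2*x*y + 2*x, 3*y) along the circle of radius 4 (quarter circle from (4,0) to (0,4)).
-104/3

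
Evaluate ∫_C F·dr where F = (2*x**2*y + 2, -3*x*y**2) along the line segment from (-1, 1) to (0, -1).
4/3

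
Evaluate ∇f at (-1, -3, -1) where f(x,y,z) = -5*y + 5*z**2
(0, -5, -10)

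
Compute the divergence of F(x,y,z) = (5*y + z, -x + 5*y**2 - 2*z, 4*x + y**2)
10*y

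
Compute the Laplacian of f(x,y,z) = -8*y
0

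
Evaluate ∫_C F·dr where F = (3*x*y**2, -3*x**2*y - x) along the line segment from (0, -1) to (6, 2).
-63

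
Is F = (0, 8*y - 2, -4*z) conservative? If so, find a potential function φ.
Yes, F is conservative. φ = 4*y**2 - 2*y - 2*z**2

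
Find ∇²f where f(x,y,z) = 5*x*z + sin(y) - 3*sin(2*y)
(24*cos(y) - 1)*sin(y)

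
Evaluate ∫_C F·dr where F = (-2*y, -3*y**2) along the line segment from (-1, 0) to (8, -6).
270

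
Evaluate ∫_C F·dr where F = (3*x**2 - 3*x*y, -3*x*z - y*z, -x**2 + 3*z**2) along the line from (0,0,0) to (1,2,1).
-11/3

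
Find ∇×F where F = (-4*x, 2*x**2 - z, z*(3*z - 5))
(1, 0, 4*x)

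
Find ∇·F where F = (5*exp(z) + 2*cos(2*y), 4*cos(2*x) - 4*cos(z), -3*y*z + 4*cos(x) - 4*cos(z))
-3*y + 4*sin(z)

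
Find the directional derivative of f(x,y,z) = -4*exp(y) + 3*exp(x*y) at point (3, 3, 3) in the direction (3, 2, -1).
sqrt(14)*(-8 + 45*exp(6))*exp(3)/14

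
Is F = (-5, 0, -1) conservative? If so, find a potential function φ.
Yes, F is conservative. φ = -5*x - z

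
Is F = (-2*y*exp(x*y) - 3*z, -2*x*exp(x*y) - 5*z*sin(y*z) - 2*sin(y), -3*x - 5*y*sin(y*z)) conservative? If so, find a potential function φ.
Yes, F is conservative. φ = -3*x*z - 2*exp(x*y) + 2*cos(y) + 5*cos(y*z)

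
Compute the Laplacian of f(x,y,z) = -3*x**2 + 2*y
-6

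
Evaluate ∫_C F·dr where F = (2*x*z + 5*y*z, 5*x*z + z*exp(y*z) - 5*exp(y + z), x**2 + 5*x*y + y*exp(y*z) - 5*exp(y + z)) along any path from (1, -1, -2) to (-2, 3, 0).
-5*exp(3) - exp(2) - 7 + 5*exp(-3)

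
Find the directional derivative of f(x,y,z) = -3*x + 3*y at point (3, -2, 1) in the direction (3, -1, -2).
-6*sqrt(14)/7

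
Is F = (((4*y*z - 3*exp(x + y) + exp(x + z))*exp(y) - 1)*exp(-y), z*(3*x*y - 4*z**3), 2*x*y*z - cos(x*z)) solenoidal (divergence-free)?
No, ∇·F = 2*x*y + 3*x*z + x*sin(x*z) - 3*exp(x + y) + exp(x + z)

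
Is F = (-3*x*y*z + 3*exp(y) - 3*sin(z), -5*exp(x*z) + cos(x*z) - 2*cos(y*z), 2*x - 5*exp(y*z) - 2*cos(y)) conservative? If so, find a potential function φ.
No, ∇×F = (5*x*exp(x*z) + x*sin(x*z) - 2*y*sin(y*z) - 5*z*exp(y*z) + 2*sin(y), -3*x*y - 3*cos(z) - 2, 3*x*z - 5*z*exp(x*z) - z*sin(x*z) - 3*exp(y)) ≠ 0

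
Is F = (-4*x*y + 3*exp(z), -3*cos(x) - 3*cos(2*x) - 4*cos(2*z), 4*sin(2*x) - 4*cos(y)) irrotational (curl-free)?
No, ∇×F = (4*sin(y) - 8*sin(2*z), 3*exp(z) - 8*cos(2*x), 4*x + 3*sin(x) + 6*sin(2*x))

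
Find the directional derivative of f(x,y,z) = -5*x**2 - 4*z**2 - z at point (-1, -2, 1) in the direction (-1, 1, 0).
-5*sqrt(2)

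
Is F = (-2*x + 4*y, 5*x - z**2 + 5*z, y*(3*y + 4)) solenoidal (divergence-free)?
No, ∇·F = -2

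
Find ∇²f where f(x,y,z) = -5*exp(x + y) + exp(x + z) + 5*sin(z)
-10*exp(x + y) + 2*exp(x + z) - 5*sin(z)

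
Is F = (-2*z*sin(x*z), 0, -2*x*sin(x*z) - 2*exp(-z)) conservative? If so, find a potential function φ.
Yes, F is conservative. φ = 2*cos(x*z) + 2*exp(-z)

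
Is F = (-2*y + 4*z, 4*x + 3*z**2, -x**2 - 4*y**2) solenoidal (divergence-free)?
Yes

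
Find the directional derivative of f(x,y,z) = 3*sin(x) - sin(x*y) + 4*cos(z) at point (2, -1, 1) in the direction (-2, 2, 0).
-3*sqrt(2)*cos(2)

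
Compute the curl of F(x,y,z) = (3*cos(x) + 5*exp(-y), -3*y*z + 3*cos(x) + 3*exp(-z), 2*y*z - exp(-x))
(3*y + 2*z + 3*exp(-z), -exp(-x), -3*sin(x) + 5*exp(-y))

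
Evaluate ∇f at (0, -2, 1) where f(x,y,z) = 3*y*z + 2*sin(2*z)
(0, 3, -6 + 4*cos(2))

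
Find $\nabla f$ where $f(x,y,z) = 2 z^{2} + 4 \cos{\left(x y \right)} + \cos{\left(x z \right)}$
(-4*y*sin(x*y) - z*sin(x*z), -4*x*sin(x*y), -x*sin(x*z) + 4*z)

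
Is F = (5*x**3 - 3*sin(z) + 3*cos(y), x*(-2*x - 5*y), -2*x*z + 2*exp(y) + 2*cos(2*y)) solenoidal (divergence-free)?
No, ∇·F = x*(15*x - 7)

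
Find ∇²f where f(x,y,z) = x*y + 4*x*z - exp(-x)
-exp(-x)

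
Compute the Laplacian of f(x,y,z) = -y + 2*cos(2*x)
-8*cos(2*x)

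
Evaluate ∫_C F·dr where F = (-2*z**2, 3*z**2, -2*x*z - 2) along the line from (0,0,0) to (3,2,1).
-4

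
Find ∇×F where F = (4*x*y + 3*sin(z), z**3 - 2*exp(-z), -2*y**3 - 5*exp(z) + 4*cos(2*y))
(-6*y**2 - 3*z**2 - 8*sin(2*y) - 2*exp(-z), 3*cos(z), -4*x)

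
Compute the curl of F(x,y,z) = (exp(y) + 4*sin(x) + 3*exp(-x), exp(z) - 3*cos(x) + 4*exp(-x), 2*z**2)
(-exp(z), 0, -exp(y) + 3*sin(x) - 4*exp(-x))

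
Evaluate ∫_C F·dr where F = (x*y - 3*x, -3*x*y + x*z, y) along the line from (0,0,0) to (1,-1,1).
-11/3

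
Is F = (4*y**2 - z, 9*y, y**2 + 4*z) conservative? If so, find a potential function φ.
No, ∇×F = (2*y, -1, -8*y) ≠ 0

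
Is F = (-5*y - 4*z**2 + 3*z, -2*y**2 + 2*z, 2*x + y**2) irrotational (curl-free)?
No, ∇×F = (2*y - 2, 1 - 8*z, 5)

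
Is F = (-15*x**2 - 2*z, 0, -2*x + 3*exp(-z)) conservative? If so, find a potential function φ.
Yes, F is conservative. φ = -5*x**3 - 2*x*z - 3*exp(-z)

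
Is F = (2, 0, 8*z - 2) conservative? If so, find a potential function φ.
Yes, F is conservative. φ = 2*x + 4*z**2 - 2*z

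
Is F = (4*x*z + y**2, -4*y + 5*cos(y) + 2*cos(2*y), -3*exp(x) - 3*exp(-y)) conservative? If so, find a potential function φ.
No, ∇×F = (3*exp(-y), 4*x + 3*exp(x), -2*y) ≠ 0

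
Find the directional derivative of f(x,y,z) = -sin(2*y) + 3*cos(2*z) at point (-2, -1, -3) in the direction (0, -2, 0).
2*cos(2)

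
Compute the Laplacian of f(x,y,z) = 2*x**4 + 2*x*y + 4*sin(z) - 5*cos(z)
24*x**2 - 4*sin(z) + 5*cos(z)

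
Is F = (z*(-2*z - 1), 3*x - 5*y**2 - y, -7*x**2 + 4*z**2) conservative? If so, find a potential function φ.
No, ∇×F = (0, 14*x - 4*z - 1, 3) ≠ 0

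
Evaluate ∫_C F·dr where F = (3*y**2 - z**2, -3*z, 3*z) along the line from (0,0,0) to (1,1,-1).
11/3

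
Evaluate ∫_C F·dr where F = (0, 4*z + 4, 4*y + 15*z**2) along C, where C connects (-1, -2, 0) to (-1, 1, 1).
21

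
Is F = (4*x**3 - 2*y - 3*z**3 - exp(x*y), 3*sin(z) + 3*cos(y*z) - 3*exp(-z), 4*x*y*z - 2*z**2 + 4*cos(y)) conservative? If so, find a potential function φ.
No, ∇×F = (4*x*z + 3*y*sin(y*z) - 4*sin(y) - 3*cos(z) - 3*exp(-z), z*(-4*y - 9*z), x*exp(x*y) + 2) ≠ 0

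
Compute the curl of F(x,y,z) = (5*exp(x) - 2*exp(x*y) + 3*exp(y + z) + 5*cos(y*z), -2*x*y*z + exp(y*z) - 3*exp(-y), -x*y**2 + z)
(-y*exp(y*z), y**2 - 5*y*sin(y*z) + 3*exp(y + z), 2*x*exp(x*y) - 2*y*z + 5*z*sin(y*z) - 3*exp(y + z))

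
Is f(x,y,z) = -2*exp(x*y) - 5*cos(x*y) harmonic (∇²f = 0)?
No, ∇²f = (x**2 + y**2)*(-2*exp(x*y) + 5*cos(x*y))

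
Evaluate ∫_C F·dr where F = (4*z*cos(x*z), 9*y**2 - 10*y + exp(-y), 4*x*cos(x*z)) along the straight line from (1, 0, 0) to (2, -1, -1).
-7 - 4*sin(2) - E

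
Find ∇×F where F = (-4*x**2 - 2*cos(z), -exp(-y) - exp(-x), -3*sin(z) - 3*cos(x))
(0, -3*sin(x) + 2*sin(z), exp(-x))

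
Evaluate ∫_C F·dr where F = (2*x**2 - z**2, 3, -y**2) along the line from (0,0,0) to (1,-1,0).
-7/3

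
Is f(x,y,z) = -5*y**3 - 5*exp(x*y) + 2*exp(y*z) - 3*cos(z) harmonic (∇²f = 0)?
No, ∇²f = -5*x**2*exp(x*y) - 5*y**2*exp(x*y) + 2*y**2*exp(y*z) - 30*y + 2*z**2*exp(y*z) + 3*cos(z)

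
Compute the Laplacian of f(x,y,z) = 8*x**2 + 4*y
16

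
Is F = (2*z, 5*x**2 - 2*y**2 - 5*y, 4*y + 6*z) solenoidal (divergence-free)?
No, ∇·F = 1 - 4*y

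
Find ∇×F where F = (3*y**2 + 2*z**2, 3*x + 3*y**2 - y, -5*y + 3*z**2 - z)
(-5, 4*z, 3 - 6*y)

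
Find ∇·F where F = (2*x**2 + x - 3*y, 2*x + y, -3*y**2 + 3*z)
4*x + 5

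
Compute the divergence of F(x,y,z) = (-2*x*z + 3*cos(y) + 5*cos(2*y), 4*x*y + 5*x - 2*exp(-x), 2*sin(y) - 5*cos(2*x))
4*x - 2*z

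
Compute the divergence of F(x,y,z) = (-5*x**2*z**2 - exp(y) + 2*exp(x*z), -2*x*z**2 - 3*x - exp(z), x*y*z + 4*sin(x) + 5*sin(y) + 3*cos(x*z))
x*y - 10*x*z**2 - 3*x*sin(x*z) + 2*z*exp(x*z)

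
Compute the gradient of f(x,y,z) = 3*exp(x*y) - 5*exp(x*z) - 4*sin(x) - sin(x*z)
(3*y*exp(x*y) - 5*z*exp(x*z) - z*cos(x*z) - 4*cos(x), 3*x*exp(x*y), -x*(5*exp(x*z) + cos(x*z)))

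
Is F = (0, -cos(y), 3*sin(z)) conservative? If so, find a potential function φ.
Yes, F is conservative. φ = -sin(y) - 3*cos(z)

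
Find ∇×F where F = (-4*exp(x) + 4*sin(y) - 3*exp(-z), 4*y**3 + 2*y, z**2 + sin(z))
(0, 3*exp(-z), -4*cos(y))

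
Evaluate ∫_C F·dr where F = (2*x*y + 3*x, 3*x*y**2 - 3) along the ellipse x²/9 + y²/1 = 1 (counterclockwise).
9*pi/4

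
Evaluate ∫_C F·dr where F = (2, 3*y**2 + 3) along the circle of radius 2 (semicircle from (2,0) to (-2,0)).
-8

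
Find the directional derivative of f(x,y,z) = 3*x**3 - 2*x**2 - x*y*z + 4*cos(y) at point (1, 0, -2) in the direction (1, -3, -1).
-sqrt(11)/11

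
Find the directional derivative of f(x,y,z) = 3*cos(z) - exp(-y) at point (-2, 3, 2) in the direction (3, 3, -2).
3*sqrt(22)*(1 + 2*exp(3)*sin(2))*exp(-3)/22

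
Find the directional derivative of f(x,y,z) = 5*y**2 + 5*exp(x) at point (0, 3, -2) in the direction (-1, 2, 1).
55*sqrt(6)/6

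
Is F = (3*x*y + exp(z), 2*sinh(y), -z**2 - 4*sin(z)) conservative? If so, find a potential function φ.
No, ∇×F = (0, exp(z), -3*x) ≠ 0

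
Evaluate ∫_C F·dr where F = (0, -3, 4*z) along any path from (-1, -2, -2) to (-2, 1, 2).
-9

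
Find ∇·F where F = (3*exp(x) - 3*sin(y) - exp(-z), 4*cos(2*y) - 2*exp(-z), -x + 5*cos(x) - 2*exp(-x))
3*exp(x) - 8*sin(2*y)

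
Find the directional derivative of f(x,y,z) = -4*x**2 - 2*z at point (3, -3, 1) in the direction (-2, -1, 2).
44/3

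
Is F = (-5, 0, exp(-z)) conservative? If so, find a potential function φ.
Yes, F is conservative. φ = -5*x - exp(-z)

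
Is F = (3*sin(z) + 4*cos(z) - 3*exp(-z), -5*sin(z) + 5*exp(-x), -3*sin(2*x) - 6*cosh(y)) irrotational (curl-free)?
No, ∇×F = (5*cos(z) - 6*sinh(y), -4*sin(z) + 6*cos(2*x) + 3*cos(z) + 3*exp(-z), -5*exp(-x))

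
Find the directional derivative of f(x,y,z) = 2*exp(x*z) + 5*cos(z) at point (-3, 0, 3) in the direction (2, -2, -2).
sqrt(3)*(12 + 5*exp(9)*sin(3))*exp(-9)/3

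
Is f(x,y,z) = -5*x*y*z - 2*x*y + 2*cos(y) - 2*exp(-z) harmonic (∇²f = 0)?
No, ∇²f = -2*cos(y) - 2*exp(-z)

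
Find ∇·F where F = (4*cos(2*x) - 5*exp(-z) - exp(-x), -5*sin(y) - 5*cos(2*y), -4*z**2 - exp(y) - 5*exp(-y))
-8*z - 8*sin(2*x) + 10*sin(2*y) - 5*cos(y) + exp(-x)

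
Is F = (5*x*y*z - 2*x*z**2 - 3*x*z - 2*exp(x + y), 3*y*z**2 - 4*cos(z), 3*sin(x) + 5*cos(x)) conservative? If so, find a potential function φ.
No, ∇×F = (-6*y*z - 4*sin(z), 5*x*y - 4*x*z - 3*x + 5*sin(x) - 3*cos(x), -5*x*z + 2*exp(x + y)) ≠ 0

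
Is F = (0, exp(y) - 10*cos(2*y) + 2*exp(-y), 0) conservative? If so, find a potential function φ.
Yes, F is conservative. φ = exp(y) - 5*sin(2*y) - 2*exp(-y)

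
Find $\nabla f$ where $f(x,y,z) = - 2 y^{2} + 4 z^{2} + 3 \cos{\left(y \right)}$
(0, -4*y - 3*sin(y), 8*z)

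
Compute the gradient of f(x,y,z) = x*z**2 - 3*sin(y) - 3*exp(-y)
(z**2, -3*cos(y) + 3*exp(-y), 2*x*z)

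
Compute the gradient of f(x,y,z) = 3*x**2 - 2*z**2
(6*x, 0, -4*z)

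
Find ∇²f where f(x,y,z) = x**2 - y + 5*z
2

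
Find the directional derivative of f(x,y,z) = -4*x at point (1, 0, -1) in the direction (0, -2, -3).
0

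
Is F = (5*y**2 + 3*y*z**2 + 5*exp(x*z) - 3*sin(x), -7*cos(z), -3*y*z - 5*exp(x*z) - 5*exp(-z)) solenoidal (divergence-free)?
No, ∇·F = -5*x*exp(x*z) - 3*y + 5*z*exp(x*z) - 3*cos(x) + 5*exp(-z)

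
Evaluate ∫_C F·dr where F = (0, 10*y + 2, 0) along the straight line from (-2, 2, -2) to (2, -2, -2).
-8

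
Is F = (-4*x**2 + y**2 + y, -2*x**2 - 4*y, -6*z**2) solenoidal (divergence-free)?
No, ∇·F = -8*x - 12*z - 4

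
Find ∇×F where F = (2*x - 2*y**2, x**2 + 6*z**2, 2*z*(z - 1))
(-12*z, 0, 2*x + 4*y)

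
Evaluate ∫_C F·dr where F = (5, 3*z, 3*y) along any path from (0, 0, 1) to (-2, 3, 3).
17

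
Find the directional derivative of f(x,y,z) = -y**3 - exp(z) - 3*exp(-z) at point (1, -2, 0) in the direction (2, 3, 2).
-32*sqrt(17)/17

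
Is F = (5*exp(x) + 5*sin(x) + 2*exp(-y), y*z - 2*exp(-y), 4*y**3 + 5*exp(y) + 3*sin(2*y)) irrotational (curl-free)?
No, ∇×F = (12*y**2 - y + 5*exp(y) + 6*cos(2*y), 0, 2*exp(-y))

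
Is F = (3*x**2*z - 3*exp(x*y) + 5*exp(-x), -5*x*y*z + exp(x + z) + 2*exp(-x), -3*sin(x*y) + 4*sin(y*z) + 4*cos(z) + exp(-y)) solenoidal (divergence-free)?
No, ∇·F = x*z - 3*y*exp(x*y) + 4*y*cos(y*z) - 4*sin(z) - 5*exp(-x)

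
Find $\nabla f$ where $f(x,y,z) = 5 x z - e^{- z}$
(5*z, 0, 5*x + exp(-z))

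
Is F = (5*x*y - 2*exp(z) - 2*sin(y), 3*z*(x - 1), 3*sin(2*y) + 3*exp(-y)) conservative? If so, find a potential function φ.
No, ∇×F = (-3*x + 6*cos(2*y) + 3 - 3*exp(-y), -2*exp(z), -5*x + 3*z + 2*cos(y)) ≠ 0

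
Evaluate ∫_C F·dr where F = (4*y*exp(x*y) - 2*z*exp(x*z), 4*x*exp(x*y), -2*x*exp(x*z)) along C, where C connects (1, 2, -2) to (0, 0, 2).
-4*exp(2) + 2*exp(-2) + 2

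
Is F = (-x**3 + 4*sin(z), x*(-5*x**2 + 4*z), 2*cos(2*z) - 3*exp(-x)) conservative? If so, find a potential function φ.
No, ∇×F = (-4*x, 4*cos(z) - 3*exp(-x), -15*x**2 + 4*z) ≠ 0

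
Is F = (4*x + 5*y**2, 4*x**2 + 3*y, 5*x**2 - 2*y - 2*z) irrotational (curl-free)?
No, ∇×F = (-2, -10*x, 8*x - 10*y)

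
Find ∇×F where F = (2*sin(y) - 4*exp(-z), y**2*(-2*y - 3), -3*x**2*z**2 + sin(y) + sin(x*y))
(x*cos(x*y) + cos(y), 6*x*z**2 - y*cos(x*y) + 4*exp(-z), -2*cos(y))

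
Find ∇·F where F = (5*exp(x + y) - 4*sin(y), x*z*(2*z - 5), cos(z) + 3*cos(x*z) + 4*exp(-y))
-3*x*sin(x*z) + 5*exp(x + y) - sin(z)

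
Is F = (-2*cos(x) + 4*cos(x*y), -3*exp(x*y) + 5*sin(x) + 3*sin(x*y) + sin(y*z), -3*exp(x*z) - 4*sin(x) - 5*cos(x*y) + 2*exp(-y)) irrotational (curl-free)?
No, ∇×F = (5*x*sin(x*y) - y*cos(y*z) - 2*exp(-y), -5*y*sin(x*y) + 3*z*exp(x*z) + 4*cos(x), 4*x*sin(x*y) - 3*y*exp(x*y) + 3*y*cos(x*y) + 5*cos(x))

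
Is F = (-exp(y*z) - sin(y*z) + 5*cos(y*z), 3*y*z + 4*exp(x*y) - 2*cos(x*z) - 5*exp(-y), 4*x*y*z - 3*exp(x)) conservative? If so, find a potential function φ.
No, ∇×F = (4*x*z - 2*x*sin(x*z) - 3*y, -4*y*z - y*exp(y*z) - 5*y*sin(y*z) - y*cos(y*z) + 3*exp(x), 4*y*exp(x*y) + z*exp(y*z) + 2*z*sin(x*z) + 5*z*sin(y*z) + z*cos(y*z)) ≠ 0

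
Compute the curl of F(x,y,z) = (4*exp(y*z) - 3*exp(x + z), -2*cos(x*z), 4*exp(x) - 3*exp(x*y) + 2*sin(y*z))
(-3*x*exp(x*y) - 2*x*sin(x*z) + 2*z*cos(y*z), 3*y*exp(x*y) + 4*y*exp(y*z) - 4*exp(x) - 3*exp(x + z), 2*z*(-2*exp(y*z) + sin(x*z)))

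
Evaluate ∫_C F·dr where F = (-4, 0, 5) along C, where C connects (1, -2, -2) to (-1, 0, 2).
28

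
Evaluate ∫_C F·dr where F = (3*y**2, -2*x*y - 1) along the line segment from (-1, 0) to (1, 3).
12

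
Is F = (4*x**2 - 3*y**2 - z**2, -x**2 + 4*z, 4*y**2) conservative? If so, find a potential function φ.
No, ∇×F = (8*y - 4, -2*z, -2*x + 6*y) ≠ 0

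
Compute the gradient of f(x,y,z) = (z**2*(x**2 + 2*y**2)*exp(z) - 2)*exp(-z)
(2*x*z**2, 4*y*z**2, 2*x**2*z + 4*y**2*z + 2*exp(-z))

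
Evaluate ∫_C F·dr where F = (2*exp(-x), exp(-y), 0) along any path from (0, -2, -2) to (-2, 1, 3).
-exp(2) - exp(-1) + 2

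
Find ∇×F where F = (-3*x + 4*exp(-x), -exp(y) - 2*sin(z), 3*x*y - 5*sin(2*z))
(3*x + 2*cos(z), -3*y, 0)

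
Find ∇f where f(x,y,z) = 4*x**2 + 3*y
(8*x, 3, 0)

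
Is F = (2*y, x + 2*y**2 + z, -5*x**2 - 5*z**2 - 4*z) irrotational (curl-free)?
No, ∇×F = (-1, 10*x, -1)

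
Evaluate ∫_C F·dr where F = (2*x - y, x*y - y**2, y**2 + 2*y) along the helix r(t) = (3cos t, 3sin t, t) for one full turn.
18*pi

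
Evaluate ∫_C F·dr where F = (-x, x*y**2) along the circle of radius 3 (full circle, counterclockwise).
81*pi/4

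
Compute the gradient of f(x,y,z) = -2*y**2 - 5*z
(0, -4*y, -5)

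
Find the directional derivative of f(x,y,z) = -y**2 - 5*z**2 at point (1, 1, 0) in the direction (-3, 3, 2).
-3*sqrt(22)/11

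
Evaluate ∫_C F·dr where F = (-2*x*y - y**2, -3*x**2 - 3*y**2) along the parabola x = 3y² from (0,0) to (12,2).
-2176/5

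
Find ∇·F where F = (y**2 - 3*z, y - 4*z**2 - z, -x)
1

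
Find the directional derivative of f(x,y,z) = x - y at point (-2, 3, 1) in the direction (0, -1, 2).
sqrt(5)/5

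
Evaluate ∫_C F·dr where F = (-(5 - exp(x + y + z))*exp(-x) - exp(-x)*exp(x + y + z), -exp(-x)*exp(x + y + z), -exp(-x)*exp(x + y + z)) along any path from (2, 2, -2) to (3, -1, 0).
(-exp(2) + 5 + E*(-5 + exp(2)))*exp(-3)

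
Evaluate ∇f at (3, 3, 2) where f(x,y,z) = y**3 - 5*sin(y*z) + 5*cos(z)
(0, 27 - 10*cos(6), -15*cos(6) - 5*sin(2))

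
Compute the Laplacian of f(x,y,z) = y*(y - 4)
2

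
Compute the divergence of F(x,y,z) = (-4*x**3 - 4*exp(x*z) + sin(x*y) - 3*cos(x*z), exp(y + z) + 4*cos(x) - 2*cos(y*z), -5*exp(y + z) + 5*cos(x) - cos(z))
-12*x**2 + y*cos(x*y) - 4*z*exp(x*z) + 3*z*sin(x*z) + 2*z*sin(y*z) - 4*exp(y + z) + sin(z)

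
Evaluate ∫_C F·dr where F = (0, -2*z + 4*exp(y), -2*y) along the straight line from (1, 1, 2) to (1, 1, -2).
8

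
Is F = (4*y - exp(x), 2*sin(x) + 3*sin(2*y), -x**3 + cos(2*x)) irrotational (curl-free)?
No, ∇×F = (0, 3*x**2 + 2*sin(2*x), 2*cos(x) - 4)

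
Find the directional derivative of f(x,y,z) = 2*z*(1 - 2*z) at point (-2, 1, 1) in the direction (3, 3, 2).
-6*sqrt(22)/11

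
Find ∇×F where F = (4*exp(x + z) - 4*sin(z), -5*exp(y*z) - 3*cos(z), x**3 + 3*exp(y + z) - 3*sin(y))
(5*y*exp(y*z) + 3*exp(y + z) - 3*sin(z) - 3*cos(y), -3*x**2 + 4*exp(x + z) - 4*cos(z), 0)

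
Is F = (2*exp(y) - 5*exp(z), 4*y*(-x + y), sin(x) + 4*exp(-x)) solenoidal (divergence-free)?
No, ∇·F = -4*x + 8*y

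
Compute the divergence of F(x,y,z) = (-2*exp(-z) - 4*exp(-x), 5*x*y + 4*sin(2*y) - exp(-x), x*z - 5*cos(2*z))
6*x + 10*sin(2*z) + 8*cos(2*y) + 4*exp(-x)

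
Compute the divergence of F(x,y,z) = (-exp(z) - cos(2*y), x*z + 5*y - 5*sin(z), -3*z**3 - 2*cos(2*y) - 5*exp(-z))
-9*z**2 + 5 + 5*exp(-z)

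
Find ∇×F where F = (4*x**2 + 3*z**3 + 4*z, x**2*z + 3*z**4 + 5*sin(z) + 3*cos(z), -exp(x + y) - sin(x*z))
(-x**2 - 12*z**3 - exp(x + y) + 3*sin(z) - 5*cos(z), 9*z**2 + z*cos(x*z) + exp(x + y) + 4, 2*x*z)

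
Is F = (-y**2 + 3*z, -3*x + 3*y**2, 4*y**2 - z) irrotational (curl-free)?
No, ∇×F = (8*y, 3, 2*y - 3)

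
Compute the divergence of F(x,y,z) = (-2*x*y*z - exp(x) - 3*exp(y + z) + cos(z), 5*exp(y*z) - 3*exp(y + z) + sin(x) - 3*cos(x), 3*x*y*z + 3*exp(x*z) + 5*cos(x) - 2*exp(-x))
3*x*y + 3*x*exp(x*z) - 2*y*z + 5*z*exp(y*z) - exp(x) - 3*exp(y + z)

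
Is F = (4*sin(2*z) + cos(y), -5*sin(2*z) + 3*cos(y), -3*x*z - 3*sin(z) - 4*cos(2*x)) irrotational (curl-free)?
No, ∇×F = (10*cos(2*z), 3*z - 8*sin(2*x) + 8*cos(2*z), sin(y))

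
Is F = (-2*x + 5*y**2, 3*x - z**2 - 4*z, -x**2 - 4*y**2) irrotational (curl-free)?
No, ∇×F = (-8*y + 2*z + 4, 2*x, 3 - 10*y)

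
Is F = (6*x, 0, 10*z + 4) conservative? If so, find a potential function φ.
Yes, F is conservative. φ = 3*x**2 + 5*z**2 + 4*z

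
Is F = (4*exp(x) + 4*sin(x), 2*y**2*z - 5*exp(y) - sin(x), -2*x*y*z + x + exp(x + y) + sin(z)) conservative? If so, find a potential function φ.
No, ∇×F = (-2*x*z - 2*y**2 + exp(x + y), 2*y*z - exp(x + y) - 1, -cos(x)) ≠ 0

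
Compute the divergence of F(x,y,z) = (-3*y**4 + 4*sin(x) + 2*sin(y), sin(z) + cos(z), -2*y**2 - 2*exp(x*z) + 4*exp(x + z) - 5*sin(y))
-2*x*exp(x*z) + 4*exp(x + z) + 4*cos(x)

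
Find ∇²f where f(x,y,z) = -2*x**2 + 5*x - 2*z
-4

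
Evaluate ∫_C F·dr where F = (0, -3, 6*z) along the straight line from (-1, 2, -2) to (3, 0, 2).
6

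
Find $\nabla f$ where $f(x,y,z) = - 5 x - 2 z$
(-5, 0, -2)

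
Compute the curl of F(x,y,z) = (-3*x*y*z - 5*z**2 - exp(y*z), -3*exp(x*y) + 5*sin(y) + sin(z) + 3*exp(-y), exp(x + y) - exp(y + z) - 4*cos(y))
(exp(x + y) - exp(y + z) + 4*sin(y) - cos(z), -3*x*y - y*exp(y*z) - 10*z - exp(x + y), 3*x*z - 3*y*exp(x*y) + z*exp(y*z))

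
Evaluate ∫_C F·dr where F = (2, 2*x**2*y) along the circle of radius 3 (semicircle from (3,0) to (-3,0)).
-12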